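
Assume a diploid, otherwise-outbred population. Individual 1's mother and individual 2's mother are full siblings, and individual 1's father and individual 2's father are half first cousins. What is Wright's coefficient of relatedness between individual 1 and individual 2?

0.140625

Wright's path rule: contributions from independent ancestry routes add.
Individual 1 and individual 2 are related in two ways: first cousins through their mothers (r = 1/8) and half second cousins through their fathers (r = 1/64).
r = 1/8 + 1/64 = 0.140625.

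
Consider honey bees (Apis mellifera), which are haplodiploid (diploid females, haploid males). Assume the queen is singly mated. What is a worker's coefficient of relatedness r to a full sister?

Haplodiploid full sisters inherit their father's entire haploid genome identically (contributing 1/2) and on average half of their mother's contribution (1/2 · 1/2 = 1/4); r = 1/2 + 1/4 = 3/4.

0.75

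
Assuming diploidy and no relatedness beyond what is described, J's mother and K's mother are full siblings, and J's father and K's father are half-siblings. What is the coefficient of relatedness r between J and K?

0.1875

Relatedness sums over independent paths through distinct common ancestors.
J and K are related in two ways: first cousins through their mothers (r = 1/8) and half first cousins through their fathers (r = 1/16).
r = 1/8 + 1/16 = 3/16 = 0.1875.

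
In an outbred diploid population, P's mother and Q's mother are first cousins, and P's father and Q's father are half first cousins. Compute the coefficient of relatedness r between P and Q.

0.046875

With two independent routes of shared ancestry, r is the sum of the two contributions.
P and Q are related in two ways: second cousins through their mothers (r = 1/32) and half second cousins through their fathers (r = 1/64).
r = 1/32 + 1/64 = 3/64 = 0.046875.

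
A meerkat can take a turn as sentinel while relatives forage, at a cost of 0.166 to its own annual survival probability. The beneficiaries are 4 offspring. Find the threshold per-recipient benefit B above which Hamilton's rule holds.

0.083

r to an offspring = 1/2 (one parent–offspring link: r = (1/2)^1 = 1/2).
Hamilton's rule with n recipients of equal r: n·r·B > C, so B > C/(n·r) = 0.166/(4·0.5) = 0.083.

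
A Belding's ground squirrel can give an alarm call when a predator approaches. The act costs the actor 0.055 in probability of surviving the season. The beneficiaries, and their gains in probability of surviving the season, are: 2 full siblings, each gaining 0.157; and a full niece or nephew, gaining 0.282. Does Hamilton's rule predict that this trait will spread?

Yes

Hamilton's rule: the trait is favored when the sum of r·B over every recipient exceeds the actor's cost C.
r to a full sibling = 0.5 (full sibs share both parents — two paths of length 2: r = 2·(1/2)^2 = 1/2).
r to a full niece or nephew = 1/4 (full aunt/uncle↔niece/nephew: two paths of length 3 through the shared grandparent pair: r = 2·(1/2)^3 = 1/4).
Summing one r·B term per recipient: 2·0.5·0.157 + 1·0.25·0.282 = 0.2275.
0.2275 > 0.055: the indirect benefit exceeds the cost.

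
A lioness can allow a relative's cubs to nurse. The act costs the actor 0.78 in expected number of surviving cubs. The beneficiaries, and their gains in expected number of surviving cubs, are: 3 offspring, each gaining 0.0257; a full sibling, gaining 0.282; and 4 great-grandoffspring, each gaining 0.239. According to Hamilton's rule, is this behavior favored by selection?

Hamilton's rule: the trait is favored when the sum of r·B over every recipient exceeds the actor's cost C.
r to an offspring = 1/2 (one parent–offspring link: r = (1/2)^1 = 1/2).
r to a full sibling = 1/2 (full sibs share both parents — two paths of length 2: r = 2·(1/2)^2 = 1/2).
r to a great-grandoffspring = 0.125 (three parent–offspring links: r = (1/2)^3 = 1/8).
Summing one r·B term per recipient: 3·0.5·0.0257 + 1·0.5·0.282 + 4·0.125·0.239 = 0.29905.
0.29905 < 0.78: the indirect benefit is less than the cost.

No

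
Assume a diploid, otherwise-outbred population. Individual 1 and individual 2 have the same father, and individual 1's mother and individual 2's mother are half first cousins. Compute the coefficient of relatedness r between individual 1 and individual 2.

Independent pedigree routes through distinct common ancestors add.
Individual 1 and individual 2 are related in two ways: half-sibs through their shared father (r = 1/4) and half second cousins through their mothers (r = 1/64).
r = 1/4 + 1/64 = 0.265625.

0.265625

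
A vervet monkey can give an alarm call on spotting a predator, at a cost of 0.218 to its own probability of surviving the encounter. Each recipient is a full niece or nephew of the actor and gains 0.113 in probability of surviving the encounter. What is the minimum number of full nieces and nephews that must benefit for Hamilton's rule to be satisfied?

8

r to a full niece or nephew = 1/4 (full aunt/uncle↔niece/nephew: two paths of length 3 through the shared grandparent pair: r = 2·(1/2)^3 = 1/4).
Hamilton's rule: n·r·B > C  ⇒  n > C/(r·B) = 0.218/(0.25·0.113) = 7.717.
The smallest integer exceeding 7.717 is 8.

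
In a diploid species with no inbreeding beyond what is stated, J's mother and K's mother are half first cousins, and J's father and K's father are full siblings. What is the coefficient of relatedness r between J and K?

Independent pedigree routes through distinct common ancestors add.
J and K are related in two ways: half second cousins through their mothers (r = 1/64) and first cousins through their fathers (r = 1/8).
r = 1/64 + 1/8 = 0.140625.

0.140625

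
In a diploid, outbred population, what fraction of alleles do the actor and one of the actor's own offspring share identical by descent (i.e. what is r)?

0.5

Each parent–offspring link contributes a factor of 1/2, and independent paths through distinct common ancestors add.
One parent–offspring link: r = (1/2)^1 = 1/2.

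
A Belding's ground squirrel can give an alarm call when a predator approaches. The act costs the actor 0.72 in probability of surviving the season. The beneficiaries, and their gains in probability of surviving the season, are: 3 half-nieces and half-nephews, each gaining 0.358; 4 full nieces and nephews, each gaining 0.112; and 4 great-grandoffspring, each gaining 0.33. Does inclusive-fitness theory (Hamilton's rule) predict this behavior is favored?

No

Hamilton's rule: the trait is favored when the sum of r·B over every recipient exceeds the actor's cost C.
r to a half-niece or half-nephew = 0.125 (half-aunt/uncle↔niece/nephew: one path of length 3: r = (1/2)^3 = 1/8).
r to a full niece or nephew = 0.25 (full aunt/uncle↔niece/nephew: two paths of length 3 through the shared grandparent pair: r = 2·(1/2)^3 = 1/4).
r to a great-grandoffspring = 1/8 (three parent–offspring links: r = (1/2)^3 = 1/8).
Summing one r·B term per recipient: 3·0.125·0.358 + 4·0.25·0.112 + 4·0.125·0.33 = 0.41125.
0.41125 < 0.72: the indirect benefit is less than the cost.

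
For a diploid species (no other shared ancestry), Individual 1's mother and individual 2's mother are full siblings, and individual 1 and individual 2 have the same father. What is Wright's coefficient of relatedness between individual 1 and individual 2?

Relatedness sums over independent paths through distinct common ancestors.
Individual 1 and individual 2 are related in two ways: first cousins through their mothers (r = 1/8) and half-sibs through their shared father (r = 1/4).
r = 1/8 + 1/4 = 0.375.

0.375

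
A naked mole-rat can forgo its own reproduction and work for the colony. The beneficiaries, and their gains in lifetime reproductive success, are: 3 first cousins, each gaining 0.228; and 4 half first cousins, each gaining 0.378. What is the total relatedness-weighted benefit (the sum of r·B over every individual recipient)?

r to a first cousin = 0.125 (first cousins share one grandparent pair — two paths of length 4: r = 2·(1/2)^4 = 1/8).
r to a half first cousin = 0.0625 (half first cousins share one grandparent — one path of length 4: r = (1/2)^4 = 1/16).
Summing one r·B term per recipient: 3·0.125·0.228 + 4·0.0625·0.378 = 0.18.

0.18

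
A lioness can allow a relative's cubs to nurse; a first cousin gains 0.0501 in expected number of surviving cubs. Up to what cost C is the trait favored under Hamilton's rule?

r to a first cousin = 1/8 (first cousins share one grandparent pair — two paths of length 4: r = 2·(1/2)^4 = 1/8).
Hamilton's rule: n·r·B > C, so the trait is favored while C < n·r·B = 1·0.125·0.0501 = 0.0062625.

0.0062625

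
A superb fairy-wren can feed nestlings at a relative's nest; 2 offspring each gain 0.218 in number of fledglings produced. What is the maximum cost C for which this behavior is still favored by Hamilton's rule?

0.218

r to an offspring = 0.5 (one parent–offspring link: r = (1/2)^1 = 1/2).
Hamilton's rule: n·r·B > C, so the trait is favored while C < n·r·B = 2·0.5·0.218 = 0.218.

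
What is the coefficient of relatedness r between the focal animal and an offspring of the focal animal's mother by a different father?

Each parent–offspring link contributes a factor of 1/2, and independent paths through distinct common ancestors add.
Half-sibs share one parent — one path of length 2: r = (1/2)^2 = 1/4.

0.25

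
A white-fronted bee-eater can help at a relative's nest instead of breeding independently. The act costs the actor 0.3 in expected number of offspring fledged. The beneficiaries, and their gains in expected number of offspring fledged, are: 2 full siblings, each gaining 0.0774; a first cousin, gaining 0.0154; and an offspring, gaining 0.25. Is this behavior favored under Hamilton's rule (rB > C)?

No

Hamilton's rule: the trait is favored when the sum of r·B over every recipient exceeds the actor's cost C.
r to a full sibling = 0.5 (full sibs share both parents — two paths of length 2: r = 2·(1/2)^2 = 1/2).
r to a first cousin = 0.125 (first cousins share one grandparent pair — two paths of length 4: r = 2·(1/2)^4 = 1/8).
r to an offspring = 1/2 (one parent–offspring link: r = (1/2)^1 = 1/2).
Summing one r·B term per recipient: 2·0.5·0.0774 + 1·0.125·0.0154 + 1·0.5·0.25 = 0.204325.
0.204325 < 0.3: the indirect benefit is less than the cost.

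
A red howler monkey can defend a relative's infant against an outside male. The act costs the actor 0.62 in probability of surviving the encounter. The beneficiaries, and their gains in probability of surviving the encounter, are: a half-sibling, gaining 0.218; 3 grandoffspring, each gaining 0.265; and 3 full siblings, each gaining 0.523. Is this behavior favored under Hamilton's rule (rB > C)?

Hamilton's rule: the trait is favored when the sum of r·B over every recipient exceeds the actor's cost C.
r to a half-sibling = 1/4 (half-sibs share one parent — one path of length 2: r = (1/2)^2 = 1/4).
r to a grandoffspring = 0.25 (two parent–offspring links: r = (1/2)^2 = 1/4).
r to a full sibling = 1/2 (full sibs share both parents — two paths of length 2: r = 2·(1/2)^2 = 1/2).
Summing one r·B term per recipient: 1·0.25·0.218 + 3·0.25·0.265 + 3·0.5·0.523 = 1.03775.
1.03775 > 0.62: the indirect benefit exceeds the cost.

Yes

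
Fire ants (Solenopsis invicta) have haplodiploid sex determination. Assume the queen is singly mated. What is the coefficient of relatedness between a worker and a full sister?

Haplodiploid full sisters inherit their father's entire haploid genome identically (contributing 1/2) and on average half of their mother's contribution (1/2 · 1/2 = 1/4); r = 1/2 + 1/4 = 3/4.

0.75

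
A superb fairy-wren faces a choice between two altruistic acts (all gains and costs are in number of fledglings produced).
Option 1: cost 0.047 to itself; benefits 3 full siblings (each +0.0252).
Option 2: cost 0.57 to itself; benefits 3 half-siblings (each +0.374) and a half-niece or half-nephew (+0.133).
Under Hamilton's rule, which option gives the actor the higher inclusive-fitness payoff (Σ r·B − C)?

Option 1

Option 1: r to a full sibling = 0.5.
Option 1: Σ r·B − C = (3·0.5·0.0252) − 0.047 = -0.0092.
Option 2: r to a half-sibling = 0.25.
Option 2: r to a half-niece or half-nephew = 0.125.
Option 2: Σ r·B − C = (3·0.25·0.374 + 1·0.125·0.133) − 0.57 = -0.272875.
Option 1 has the higher net inclusive-fitness payoff.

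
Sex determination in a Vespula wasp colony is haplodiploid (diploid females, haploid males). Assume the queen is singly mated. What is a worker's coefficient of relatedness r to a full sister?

Haplodiploid full sisters inherit their father's entire haploid genome identically (contributing 1/2) and on average half of their mother's contribution (1/2 · 1/2 = 1/4); r = 1/2 + 1/4 = 3/4.

0.75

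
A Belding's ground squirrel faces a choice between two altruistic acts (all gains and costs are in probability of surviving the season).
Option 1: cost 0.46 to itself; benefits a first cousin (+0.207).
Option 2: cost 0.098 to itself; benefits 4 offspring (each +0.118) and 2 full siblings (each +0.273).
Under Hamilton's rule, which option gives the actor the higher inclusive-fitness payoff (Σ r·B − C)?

Option 1: r to a first cousin = 0.125.
Option 1: Σ r·B − C = (1·0.125·0.207) − 0.46 = -0.434125.
Option 2: r to an offspring = 0.5.
Option 2: r to a full sibling = 0.5.
Option 2: Σ r·B − C = (4·0.5·0.118 + 2·0.5·0.273) − 0.098 = 0.411.
Option 2 has the higher net inclusive-fitness payoff.

Option 2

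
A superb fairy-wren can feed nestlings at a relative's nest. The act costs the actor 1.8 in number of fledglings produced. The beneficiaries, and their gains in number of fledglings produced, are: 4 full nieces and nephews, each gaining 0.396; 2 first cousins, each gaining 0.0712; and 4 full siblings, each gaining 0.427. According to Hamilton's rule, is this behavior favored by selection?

No

Hamilton's rule: the trait is favored when the sum of r·B over every recipient exceeds the actor's cost C.
r to a full niece or nephew = 1/4 (full aunt/uncle↔niece/nephew: two paths of length 3 through the shared grandparent pair: r = 2·(1/2)^3 = 1/4).
r to a first cousin = 1/8 (first cousins share one grandparent pair — two paths of length 4: r = 2·(1/2)^4 = 1/8).
r to a full sibling = 1/2 (full sibs share both parents — two paths of length 2: r = 2·(1/2)^2 = 1/2).
Summing one r·B term per recipient: 4·0.25·0.396 + 2·0.125·0.0712 + 4·0.5·0.427 = 1.2678.
1.2678 < 1.8: the indirect benefit is less than the cost.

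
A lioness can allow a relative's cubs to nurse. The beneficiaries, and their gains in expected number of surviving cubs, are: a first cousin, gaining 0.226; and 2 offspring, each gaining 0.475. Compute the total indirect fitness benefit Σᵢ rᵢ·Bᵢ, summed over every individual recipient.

r to a first cousin = 0.125 (first cousins share one grandparent pair — two paths of length 4: r = 2·(1/2)^4 = 1/8).
r to an offspring = 0.5 (one parent–offspring link: r = (1/2)^1 = 1/2).
Summing one r·B term per recipient: 1·0.125·0.226 + 2·0.5·0.475 = 0.50325.

0.50325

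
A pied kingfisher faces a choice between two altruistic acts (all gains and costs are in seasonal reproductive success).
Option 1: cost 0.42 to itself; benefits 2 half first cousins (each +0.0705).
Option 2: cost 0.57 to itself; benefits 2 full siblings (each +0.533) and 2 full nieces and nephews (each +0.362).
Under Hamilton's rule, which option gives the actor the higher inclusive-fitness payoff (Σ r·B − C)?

Option 2

Option 1: r to a half first cousin = 0.0625.
Option 1: Σ r·B − C = (2·0.0625·0.0705) − 0.42 = -0.4111875.
Option 2: r to a full sibling = 0.5.
Option 2: r to a full niece or nephew = 0.25.
Option 2: Σ r·B − C = (2·0.5·0.533 + 2·0.25·0.362) − 0.57 = 0.144.
Option 2 has the higher net inclusive-fitness payoff.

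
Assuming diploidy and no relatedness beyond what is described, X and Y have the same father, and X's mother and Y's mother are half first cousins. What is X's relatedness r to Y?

0.265625

With two independent routes of shared ancestry, r is the sum of the two contributions.
X and Y are related in two ways: half-sibs through their shared father (r = 1/4) and half second cousins through their mothers (r = 1/64).
r = 1/4 + 1/64 = 0.265625.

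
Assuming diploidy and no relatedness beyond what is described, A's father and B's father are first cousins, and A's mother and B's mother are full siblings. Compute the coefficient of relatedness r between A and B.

0.15625

With two independent routes of shared ancestry, r is the sum of the two contributions.
A and B are related in two ways: second cousins through their fathers (r = 1/32) and first cousins through their mothers (r = 1/8).
r = 1/32 + 1/8 = 5/32 = 0.15625.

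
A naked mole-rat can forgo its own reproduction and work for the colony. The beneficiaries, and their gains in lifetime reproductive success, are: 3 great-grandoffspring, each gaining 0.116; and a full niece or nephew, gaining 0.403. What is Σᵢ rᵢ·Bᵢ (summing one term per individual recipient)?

r to a great-grandoffspring = 0.125 (three parent–offspring links: r = (1/2)^3 = 1/8).
r to a full niece or nephew = 0.25 (full aunt/uncle↔niece/nephew: two paths of length 3 through the shared grandparent pair: r = 2·(1/2)^3 = 1/4).
Summing one r·B term per recipient: 3·0.125·0.116 + 1·0.25·0.403 = 0.14425.

0.14425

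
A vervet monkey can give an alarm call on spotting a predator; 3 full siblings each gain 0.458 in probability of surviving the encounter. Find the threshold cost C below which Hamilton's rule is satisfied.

0.687

r to a full sibling = 1/2 (full sibs share both parents — two paths of length 2: r = 2·(1/2)^2 = 1/2).
Hamilton's rule: n·r·B > C, so the trait is favored while C < n·r·B = 3·0.5·0.458 = 0.687.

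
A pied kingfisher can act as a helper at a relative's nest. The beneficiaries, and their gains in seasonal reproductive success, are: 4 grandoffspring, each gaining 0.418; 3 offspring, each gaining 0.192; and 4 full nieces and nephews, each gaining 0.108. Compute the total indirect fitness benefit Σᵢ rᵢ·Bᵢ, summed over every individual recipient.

r to a grandoffspring = 1/4 (two parent–offspring links: r = (1/2)^2 = 1/4).
r to an offspring = 0.5 (one parent–offspring link: r = (1/2)^1 = 1/2).
r to a full niece or nephew = 1/4 (full aunt/uncle↔niece/nephew: two paths of length 3 through the shared grandparent pair: r = 2·(1/2)^3 = 1/4).
Summing one r·B term per recipient: 4·0.25·0.418 + 3·0.5·0.192 + 4·0.25·0.108 = 0.814.

0.814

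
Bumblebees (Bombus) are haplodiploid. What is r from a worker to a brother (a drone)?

0.25

Her haploid brother carries none of their father's genes and a random half of their mother's genome; that half matches the maternal half of her own genome with probability 1/2: r = 1/2 · 1/2 = 1/4.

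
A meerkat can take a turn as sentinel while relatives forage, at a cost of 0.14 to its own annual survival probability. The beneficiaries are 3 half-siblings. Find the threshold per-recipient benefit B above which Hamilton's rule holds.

0.1867

r to a half-sibling = 0.25 (half-sibs share one parent — one path of length 2: r = (1/2)^2 = 1/4).
Hamilton's rule with n recipients of equal r: n·r·B > C, so B > C/(n·r) = 0.14/(3·0.25) = 0.1867.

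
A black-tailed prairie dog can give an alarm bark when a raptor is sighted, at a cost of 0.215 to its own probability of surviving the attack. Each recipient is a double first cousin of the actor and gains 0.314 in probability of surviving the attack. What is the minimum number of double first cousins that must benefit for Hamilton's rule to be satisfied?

3

r to a double first cousin = 1/4 (double first cousins share both grandparent pairs — four paths of length 4: r = 4·(1/2)^4 = 1/4).
Hamilton's rule: n·r·B > C  ⇒  n > C/(r·B) = 0.215/(0.25·0.314) = 2.739.
The smallest integer exceeding 2.739 is 3.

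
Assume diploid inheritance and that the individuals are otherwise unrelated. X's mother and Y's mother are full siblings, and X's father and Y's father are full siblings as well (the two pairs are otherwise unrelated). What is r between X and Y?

0.25

Independent pedigree routes through distinct common ancestors add.
X and Y are related in two ways: first cousins through their mothers (r = 1/8) and first cousins through their fathers (r = 1/8) — i.e. double first cousins.
r = 1/8 + 1/8 = 1/4 = 0.25.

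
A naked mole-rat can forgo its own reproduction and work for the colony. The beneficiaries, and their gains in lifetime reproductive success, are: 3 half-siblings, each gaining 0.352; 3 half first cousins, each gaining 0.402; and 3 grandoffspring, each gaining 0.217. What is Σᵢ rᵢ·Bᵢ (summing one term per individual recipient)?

r to a half-sibling = 1/4 (half-sibs share one parent — one path of length 2: r = (1/2)^2 = 1/4).
r to a half first cousin = 0.0625 (half first cousins share one grandparent — one path of length 4: r = (1/2)^4 = 1/16).
r to a grandoffspring = 0.25 (two parent–offspring links: r = (1/2)^2 = 1/4).
Summing one r·B term per recipient: 3·0.25·0.352 + 3·0.0625·0.402 + 3·0.25·0.217 = 0.502125.

0.502125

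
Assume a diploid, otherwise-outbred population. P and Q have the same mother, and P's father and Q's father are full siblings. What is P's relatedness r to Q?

Relatedness sums over independent paths through distinct common ancestors.
P and Q are related in two ways: half-sibs through their shared mother (r = 1/4) and first cousins through their fathers (r = 1/8).
r = 1/4 + 1/8 = 0.375.

0.375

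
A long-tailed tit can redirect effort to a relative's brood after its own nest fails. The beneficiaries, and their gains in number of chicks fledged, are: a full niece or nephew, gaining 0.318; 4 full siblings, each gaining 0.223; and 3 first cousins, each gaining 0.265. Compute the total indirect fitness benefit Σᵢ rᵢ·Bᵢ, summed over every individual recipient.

r to a full niece or nephew = 1/4 (full aunt/uncle↔niece/nephew: two paths of length 3 through the shared grandparent pair: r = 2·(1/2)^3 = 1/4).
r to a full sibling = 0.5 (full sibs share both parents — two paths of length 2: r = 2·(1/2)^2 = 1/2).
r to a first cousin = 1/8 (first cousins share one grandparent pair — two paths of length 4: r = 2·(1/2)^4 = 1/8).
Summing one r·B term per recipient: 1·0.25·0.318 + 4·0.5·0.223 + 3·0.125·0.265 = 0.624875.

0.624875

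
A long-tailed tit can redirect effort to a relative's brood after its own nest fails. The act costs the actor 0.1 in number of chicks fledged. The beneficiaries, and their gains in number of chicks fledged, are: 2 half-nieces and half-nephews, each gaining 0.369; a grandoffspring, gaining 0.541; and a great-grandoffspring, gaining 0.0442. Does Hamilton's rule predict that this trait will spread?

Hamilton's rule: the trait is favored when the sum of r·B over every recipient exceeds the actor's cost C.
r to a half-niece or half-nephew = 0.125 (half-aunt/uncle↔niece/nephew: one path of length 3: r = (1/2)^3 = 1/8).
r to a grandoffspring = 1/4 (two parent–offspring links: r = (1/2)^2 = 1/4).
r to a great-grandoffspring = 1/8 (three parent–offspring links: r = (1/2)^3 = 1/8).
Summing one r·B term per recipient: 2·0.125·0.369 + 1·0.25·0.541 + 1·0.125·0.0442 = 0.233025.
0.233025 > 0.1: the indirect benefit exceeds the cost.

Yes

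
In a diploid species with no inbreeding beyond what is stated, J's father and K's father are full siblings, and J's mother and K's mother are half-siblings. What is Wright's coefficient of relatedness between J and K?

Wright's path rule: contributions from independent ancestry routes add.
J and K are related in two ways: first cousins through their fathers (r = 1/8) and half first cousins through their mothers (r = 1/16).
r = 1/8 + 1/16 = 0.1875.

0.1875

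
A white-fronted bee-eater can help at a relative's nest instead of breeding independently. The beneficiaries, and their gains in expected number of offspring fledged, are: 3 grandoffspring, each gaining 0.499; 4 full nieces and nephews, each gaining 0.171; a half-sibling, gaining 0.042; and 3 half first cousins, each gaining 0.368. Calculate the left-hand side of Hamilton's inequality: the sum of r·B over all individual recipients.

0.62475

r to a grandoffspring = 0.25 (two parent–offspring links: r = (1/2)^2 = 1/4).
r to a full niece or nephew = 1/4 (full aunt/uncle↔niece/nephew: two paths of length 3 through the shared grandparent pair: r = 2·(1/2)^3 = 1/4).
r to a half-sibling = 0.25 (half-sibs share one parent — one path of length 2: r = (1/2)^2 = 1/4).
r to a half first cousin = 0.0625 (half first cousins share one grandparent — one path of length 4: r = (1/2)^4 = 1/16).
Summing one r·B term per recipient: 3·0.25·0.499 + 4·0.25·0.171 + 1·0.25·0.042 + 3·0.0625·0.368 = 0.62475.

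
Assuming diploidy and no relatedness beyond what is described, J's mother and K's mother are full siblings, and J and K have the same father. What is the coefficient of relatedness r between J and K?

Relatedness sums over independent paths through distinct common ancestors.
J and K are related in two ways: first cousins through their mothers (r = 1/8) and half-sibs through their shared father (r = 1/4).
r = 1/8 + 1/4 = 3/8 = 0.375.

0.375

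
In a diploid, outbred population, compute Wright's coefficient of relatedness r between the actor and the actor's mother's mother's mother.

0.125

Each parent–offspring link contributes a factor of 1/2, and independent paths through distinct common ancestors add.
Three parent–offspring links: r = (1/2)^3 = 1/8.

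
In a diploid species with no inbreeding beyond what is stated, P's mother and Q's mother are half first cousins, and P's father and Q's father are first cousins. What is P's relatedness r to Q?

Independent pedigree routes through distinct common ancestors add.
P and Q are related in two ways: half second cousins through their mothers (r = 1/64) and second cousins through their fathers (r = 1/32).
r = 1/64 + 1/32 = 0.046875.

0.046875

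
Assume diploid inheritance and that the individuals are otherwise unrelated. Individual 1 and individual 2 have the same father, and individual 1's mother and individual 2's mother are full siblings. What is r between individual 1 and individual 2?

0.375

Relatedness sums over independent paths through distinct common ancestors.
Individual 1 and individual 2 are related in two ways: half-sibs through their shared father (r = 1/4) and first cousins through their mothers (r = 1/8).
r = 1/4 + 1/8 = 3/8 = 0.375.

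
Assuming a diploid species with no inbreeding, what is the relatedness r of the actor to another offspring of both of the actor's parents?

Each parent–offspring link contributes a factor of 1/2, and independent paths through distinct common ancestors add.
Full sibs share both parents — two paths of length 2: r = 2·(1/2)^2 = 1/2.

0.5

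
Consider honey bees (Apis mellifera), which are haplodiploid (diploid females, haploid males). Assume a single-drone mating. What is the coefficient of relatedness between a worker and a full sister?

Haplodiploid full sisters inherit their father's entire haploid genome identically (contributing 1/2) and on average half of their mother's contribution (1/2 · 1/2 = 1/4); r = 1/2 + 1/4 = 3/4.

0.75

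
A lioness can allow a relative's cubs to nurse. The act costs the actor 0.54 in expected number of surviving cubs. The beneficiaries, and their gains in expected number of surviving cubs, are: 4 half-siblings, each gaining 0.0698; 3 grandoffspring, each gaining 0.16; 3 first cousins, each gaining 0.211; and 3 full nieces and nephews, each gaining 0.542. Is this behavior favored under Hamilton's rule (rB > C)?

Hamilton's rule: the trait is favored when the sum of r·B over every recipient exceeds the actor's cost C.
r to a half-sibling = 1/4 (half-sibs share one parent — one path of length 2: r = (1/2)^2 = 1/4).
r to a grandoffspring = 1/4 (two parent–offspring links: r = (1/2)^2 = 1/4).
r to a first cousin = 0.125 (first cousins share one grandparent pair — two paths of length 4: r = 2·(1/2)^4 = 1/8).
r to a full niece or nephew = 0.25 (full aunt/uncle↔niece/nephew: two paths of length 3 through the shared grandparent pair: r = 2·(1/2)^3 = 1/4).
Summing one r·B term per recipient: 4·0.25·0.0698 + 3·0.25·0.16 + 3·0.125·0.211 + 3·0.25·0.542 = 0.675425.
0.675425 > 0.54: the indirect benefit exceeds the cost.

Yes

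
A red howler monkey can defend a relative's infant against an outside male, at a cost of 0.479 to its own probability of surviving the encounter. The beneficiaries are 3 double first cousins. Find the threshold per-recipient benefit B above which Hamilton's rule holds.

r to a double first cousin = 0.25 (double first cousins share both grandparent pairs — four paths of length 4: r = 4·(1/2)^4 = 1/4).
Hamilton's rule with n recipients of equal r: n·r·B > C, so B > C/(n·r) = 0.479/(3·0.25) = 0.6387.

0.6387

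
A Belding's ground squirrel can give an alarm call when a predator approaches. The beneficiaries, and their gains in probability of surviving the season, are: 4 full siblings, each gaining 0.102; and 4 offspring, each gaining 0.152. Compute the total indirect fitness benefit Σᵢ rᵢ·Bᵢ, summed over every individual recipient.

r to a full sibling = 0.5 (full sibs share both parents — two paths of length 2: r = 2·(1/2)^2 = 1/2).
r to an offspring = 1/2 (one parent–offspring link: r = (1/2)^1 = 1/2).
Summing one r·B term per recipient: 4·0.5·0.102 + 4·0.5·0.152 = 0.508.

0.508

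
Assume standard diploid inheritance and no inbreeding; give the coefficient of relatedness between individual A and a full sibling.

Full sibs share both parents — two paths of length 2: r = 2·(1/2)^2 = 1/2.

0.5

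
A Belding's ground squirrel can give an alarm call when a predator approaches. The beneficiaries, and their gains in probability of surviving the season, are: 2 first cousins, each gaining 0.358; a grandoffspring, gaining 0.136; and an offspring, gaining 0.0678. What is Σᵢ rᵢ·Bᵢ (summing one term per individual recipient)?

r to a first cousin = 0.125 (first cousins share one grandparent pair — two paths of length 4: r = 2·(1/2)^4 = 1/8).
r to a grandoffspring = 0.25 (two parent–offspring links: r = (1/2)^2 = 1/4).
r to an offspring = 1/2 (one parent–offspring link: r = (1/2)^1 = 1/2).
Summing one r·B term per recipient: 2·0.125·0.358 + 1·0.25·0.136 + 1·0.5·0.0678 = 0.1574.

0.1574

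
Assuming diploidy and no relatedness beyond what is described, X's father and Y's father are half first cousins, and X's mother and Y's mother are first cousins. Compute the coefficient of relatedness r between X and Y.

0.046875

Relatedness sums over independent paths through distinct common ancestors.
X and Y are related in two ways: half second cousins through their fathers (r = 1/64) and second cousins through their mothers (r = 1/32).
r = 1/64 + 1/32 = 0.046875.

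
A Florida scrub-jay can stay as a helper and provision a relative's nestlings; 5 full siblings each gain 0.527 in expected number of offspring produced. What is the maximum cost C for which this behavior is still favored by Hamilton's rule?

r to a full sibling = 0.5 (full sibs share both parents — two paths of length 2: r = 2·(1/2)^2 = 1/2).
Hamilton's rule: n·r·B > C, so the trait is favored while C < n·r·B = 5·0.5·0.527 = 1.3175.

1.3175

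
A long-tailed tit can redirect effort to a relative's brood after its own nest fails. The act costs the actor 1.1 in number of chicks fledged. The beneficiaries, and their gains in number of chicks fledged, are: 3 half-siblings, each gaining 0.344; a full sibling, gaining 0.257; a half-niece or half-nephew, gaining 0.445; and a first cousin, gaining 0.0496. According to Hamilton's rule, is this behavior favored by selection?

Hamilton's rule: the trait is favored when the sum of r·B over every recipient exceeds the actor's cost C.
r to a half-sibling = 0.25 (half-sibs share one parent — one path of length 2: r = (1/2)^2 = 1/4).
r to a full sibling = 0.5 (full sibs share both parents — two paths of length 2: r = 2·(1/2)^2 = 1/2).
r to a half-niece or half-nephew = 1/8 (half-aunt/uncle↔niece/nephew: one path of length 3: r = (1/2)^3 = 1/8).
r to a first cousin = 0.125 (first cousins share one grandparent pair — two paths of length 4: r = 2·(1/2)^4 = 1/8).
Summing one r·B term per recipient: 3·0.25·0.344 + 1·0.5·0.257 + 1·0.125·0.445 + 1·0.125·0.0496 = 0.448325.
0.448325 < 1.1: the indirect benefit is less than the cost.

No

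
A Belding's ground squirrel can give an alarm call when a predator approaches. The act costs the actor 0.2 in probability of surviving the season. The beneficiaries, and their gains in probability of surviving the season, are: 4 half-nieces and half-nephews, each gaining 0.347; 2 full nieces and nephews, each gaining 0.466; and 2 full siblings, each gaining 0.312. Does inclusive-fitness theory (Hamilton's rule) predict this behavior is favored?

Yes

Hamilton's rule: the trait is favored when the sum of r·B over every recipient exceeds the actor's cost C.
r to a half-niece or half-nephew = 0.125 (half-aunt/uncle↔niece/nephew: one path of length 3: r = (1/2)^3 = 1/8).
r to a full niece or nephew = 1/4 (full aunt/uncle↔niece/nephew: two paths of length 3 through the shared grandparent pair: r = 2·(1/2)^3 = 1/4).
r to a full sibling = 0.5 (full sibs share both parents — two paths of length 2: r = 2·(1/2)^2 = 1/2).
Summing one r·B term per recipient: 4·0.125·0.347 + 2·0.25·0.466 + 2·0.5·0.312 = 0.7185.
0.7185 > 0.2: the indirect benefit exceeds the cost.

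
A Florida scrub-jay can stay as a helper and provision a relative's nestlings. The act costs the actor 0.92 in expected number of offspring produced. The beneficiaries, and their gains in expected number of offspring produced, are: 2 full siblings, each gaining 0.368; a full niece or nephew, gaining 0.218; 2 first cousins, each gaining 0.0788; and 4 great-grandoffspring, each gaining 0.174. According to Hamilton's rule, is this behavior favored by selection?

Hamilton's rule: the trait is favored when the sum of r·B over every recipient exceeds the actor's cost C.
r to a full sibling = 0.5 (full sibs share both parents — two paths of length 2: r = 2·(1/2)^2 = 1/2).
r to a full niece or nephew = 0.25 (full aunt/uncle↔niece/nephew: two paths of length 3 through the shared grandparent pair: r = 2·(1/2)^3 = 1/4).
r to a first cousin = 0.125 (first cousins share one grandparent pair — two paths of length 4: r = 2·(1/2)^4 = 1/8).
r to a great-grandoffspring = 1/8 (three parent–offspring links: r = (1/2)^3 = 1/8).
Summing one r·B term per recipient: 2·0.5·0.368 + 1·0.25·0.218 + 2·0.125·0.0788 + 4·0.125·0.174 = 0.5292.
0.5292 < 0.92: the indirect benefit is less than the cost.

No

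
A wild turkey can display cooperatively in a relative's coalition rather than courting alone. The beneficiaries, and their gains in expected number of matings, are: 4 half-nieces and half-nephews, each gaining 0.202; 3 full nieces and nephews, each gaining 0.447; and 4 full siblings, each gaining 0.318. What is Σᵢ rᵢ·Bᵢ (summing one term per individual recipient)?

1.07225

r to a half-niece or half-nephew = 1/8 (half-aunt/uncle↔niece/nephew: one path of length 3: r = (1/2)^3 = 1/8).
r to a full niece or nephew = 0.25 (full aunt/uncle↔niece/nephew: two paths of length 3 through the shared grandparent pair: r = 2·(1/2)^3 = 1/4).
r to a full sibling = 0.5 (full sibs share both parents — two paths of length 2: r = 2·(1/2)^2 = 1/2).
Summing one r·B term per recipient: 4·0.125·0.202 + 3·0.25·0.447 + 4·0.5·0.318 = 1.07225.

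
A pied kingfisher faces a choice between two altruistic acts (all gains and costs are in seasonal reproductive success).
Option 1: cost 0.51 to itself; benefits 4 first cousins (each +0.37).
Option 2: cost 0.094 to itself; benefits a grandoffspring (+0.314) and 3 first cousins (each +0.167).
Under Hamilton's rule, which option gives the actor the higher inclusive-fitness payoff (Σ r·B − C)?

Option 1: r to a first cousin = 0.125.
Option 1: Σ r·B − C = (4·0.125·0.37) − 0.51 = -0.325.
Option 2: r to a grandoffspring = 0.25.
Option 2: r to a first cousin = 0.125.
Option 2: Σ r·B − C = (1·0.25·0.314 + 3·0.125·0.167) − 0.094 = 0.047125.
Option 2 has the higher net inclusive-fitness payoff.

Option 2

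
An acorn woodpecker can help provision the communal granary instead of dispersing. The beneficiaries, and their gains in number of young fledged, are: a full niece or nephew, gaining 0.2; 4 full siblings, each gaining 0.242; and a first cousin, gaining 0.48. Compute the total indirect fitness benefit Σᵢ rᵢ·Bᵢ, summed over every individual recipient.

0.594

r to a full niece or nephew = 1/4 (full aunt/uncle↔niece/nephew: two paths of length 3 through the shared grandparent pair: r = 2·(1/2)^3 = 1/4).
r to a full sibling = 1/2 (full sibs share both parents — two paths of length 2: r = 2·(1/2)^2 = 1/2).
r to a first cousin = 0.125 (first cousins share one grandparent pair — two paths of length 4: r = 2·(1/2)^4 = 1/8).
Summing one r·B term per recipient: 1·0.25·0.2 + 4·0.5·0.242 + 1·0.125·0.48 = 0.594.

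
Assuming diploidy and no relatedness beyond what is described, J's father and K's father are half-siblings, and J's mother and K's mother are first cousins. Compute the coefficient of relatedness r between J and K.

0.09375

Wright's path rule: contributions from independent ancestry routes add.
J and K are related in two ways: half first cousins through their fathers (r = 1/16) and second cousins through their mothers (r = 1/32).
r = 1/16 + 1/32 = 0.09375.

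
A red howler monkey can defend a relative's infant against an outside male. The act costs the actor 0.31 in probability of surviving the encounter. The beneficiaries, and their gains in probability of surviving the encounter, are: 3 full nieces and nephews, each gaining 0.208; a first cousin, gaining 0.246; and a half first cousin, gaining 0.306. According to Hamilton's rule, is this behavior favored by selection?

No

Hamilton's rule: the trait is favored when the sum of r·B over every recipient exceeds the actor's cost C.
r to a full niece or nephew = 0.25 (full aunt/uncle↔niece/nephew: two paths of length 3 through the shared grandparent pair: r = 2·(1/2)^3 = 1/4).
r to a first cousin = 1/8 (first cousins share one grandparent pair — two paths of length 4: r = 2·(1/2)^4 = 1/8).
r to a half first cousin = 1/16 (half first cousins share one grandparent — one path of length 4: r = (1/2)^4 = 1/16).
Summing one r·B term per recipient: 3·0.25·0.208 + 1·0.125·0.246 + 1·0.0625·0.306 = 0.205875.
0.205875 < 0.31: the indirect benefit is less than the cost.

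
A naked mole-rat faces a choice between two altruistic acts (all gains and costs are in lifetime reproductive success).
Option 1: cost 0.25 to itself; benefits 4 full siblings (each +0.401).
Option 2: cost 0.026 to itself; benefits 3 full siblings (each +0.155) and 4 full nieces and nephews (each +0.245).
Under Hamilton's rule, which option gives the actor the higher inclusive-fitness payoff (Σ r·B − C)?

Option 1: r to a full sibling = 0.5.
Option 1: Σ r·B − C = (4·0.5·0.401) − 0.25 = 0.552.
Option 2: r to a full sibling = 0.5.
Option 2: r to a full niece or nephew = 0.25.
Option 2: Σ r·B − C = (3·0.5·0.155 + 4·0.25·0.245) − 0.026 = 0.4515.
Option 1 has the higher net inclusive-fitness payoff.

Option 1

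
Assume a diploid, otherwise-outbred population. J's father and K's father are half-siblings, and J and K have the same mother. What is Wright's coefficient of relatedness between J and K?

0.3125

Independent pedigree routes through distinct common ancestors add.
J and K are related in two ways: half first cousins through their fathers (r = 1/16) and half-sibs through their shared mother (r = 1/4).
r = 1/16 + 1/4 = 5/16 = 0.3125.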